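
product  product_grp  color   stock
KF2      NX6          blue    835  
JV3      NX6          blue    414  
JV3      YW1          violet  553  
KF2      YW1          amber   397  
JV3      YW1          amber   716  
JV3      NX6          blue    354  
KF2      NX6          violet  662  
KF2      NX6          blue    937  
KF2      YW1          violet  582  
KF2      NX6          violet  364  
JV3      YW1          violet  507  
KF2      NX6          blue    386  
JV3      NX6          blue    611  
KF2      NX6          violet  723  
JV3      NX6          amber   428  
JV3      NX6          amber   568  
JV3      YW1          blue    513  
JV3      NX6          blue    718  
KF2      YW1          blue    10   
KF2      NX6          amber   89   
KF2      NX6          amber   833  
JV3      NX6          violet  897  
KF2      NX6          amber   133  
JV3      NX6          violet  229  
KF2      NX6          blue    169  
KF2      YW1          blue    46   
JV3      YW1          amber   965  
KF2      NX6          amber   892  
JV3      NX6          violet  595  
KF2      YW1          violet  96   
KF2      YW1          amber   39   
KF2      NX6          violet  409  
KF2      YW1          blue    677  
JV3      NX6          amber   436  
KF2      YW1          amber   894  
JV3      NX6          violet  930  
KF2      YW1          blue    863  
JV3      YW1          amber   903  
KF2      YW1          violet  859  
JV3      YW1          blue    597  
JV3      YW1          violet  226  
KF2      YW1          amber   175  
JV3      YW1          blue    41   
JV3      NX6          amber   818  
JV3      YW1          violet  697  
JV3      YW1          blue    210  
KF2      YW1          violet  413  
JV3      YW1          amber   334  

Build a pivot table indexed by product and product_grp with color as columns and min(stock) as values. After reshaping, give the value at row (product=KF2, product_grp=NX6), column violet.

364

Rows with product=KF2, product_grp=NX6 and color=violet: stock values are 662, 364, 723, 409.
min(662, 364, 723, 409) = 364.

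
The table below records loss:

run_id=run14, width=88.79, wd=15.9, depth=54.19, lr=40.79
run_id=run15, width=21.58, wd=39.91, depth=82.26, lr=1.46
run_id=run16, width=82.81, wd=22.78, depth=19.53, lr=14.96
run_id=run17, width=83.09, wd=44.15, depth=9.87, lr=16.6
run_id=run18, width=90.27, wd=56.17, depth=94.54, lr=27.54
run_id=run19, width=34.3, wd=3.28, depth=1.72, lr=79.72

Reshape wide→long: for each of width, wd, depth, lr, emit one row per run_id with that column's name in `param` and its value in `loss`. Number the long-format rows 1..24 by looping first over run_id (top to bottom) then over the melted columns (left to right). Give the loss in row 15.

9.87

24 rows total (6 × 4). Row 15: index ⌊(15-1)/4⌋ = 3 into run_id → run17; (15-1) mod 4 = 2 into the melted columns → depth.
So row 15 is (run17, depth, 9.87); loss = 9.87.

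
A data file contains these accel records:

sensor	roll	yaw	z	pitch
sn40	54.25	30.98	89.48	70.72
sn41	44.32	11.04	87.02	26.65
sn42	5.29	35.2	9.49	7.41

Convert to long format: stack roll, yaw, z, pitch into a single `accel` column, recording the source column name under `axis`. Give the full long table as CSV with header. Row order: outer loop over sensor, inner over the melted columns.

sensor,axis,accel
sn40,roll,54.25
sn40,yaw,30.98
sn40,z,89.48
sn40,pitch,70.72
sn41,roll,44.32
sn41,yaw,11.04
sn41,z,87.02
sn41,pitch,26.65
sn42,roll,5.29
sn42,yaw,35.2
sn42,z,9.49
sn42,pitch,7.41

Each (sensor, column) pair becomes one row: 3 × 4 = 12 rows.
For example, (sn40, roll) → accel=54.25.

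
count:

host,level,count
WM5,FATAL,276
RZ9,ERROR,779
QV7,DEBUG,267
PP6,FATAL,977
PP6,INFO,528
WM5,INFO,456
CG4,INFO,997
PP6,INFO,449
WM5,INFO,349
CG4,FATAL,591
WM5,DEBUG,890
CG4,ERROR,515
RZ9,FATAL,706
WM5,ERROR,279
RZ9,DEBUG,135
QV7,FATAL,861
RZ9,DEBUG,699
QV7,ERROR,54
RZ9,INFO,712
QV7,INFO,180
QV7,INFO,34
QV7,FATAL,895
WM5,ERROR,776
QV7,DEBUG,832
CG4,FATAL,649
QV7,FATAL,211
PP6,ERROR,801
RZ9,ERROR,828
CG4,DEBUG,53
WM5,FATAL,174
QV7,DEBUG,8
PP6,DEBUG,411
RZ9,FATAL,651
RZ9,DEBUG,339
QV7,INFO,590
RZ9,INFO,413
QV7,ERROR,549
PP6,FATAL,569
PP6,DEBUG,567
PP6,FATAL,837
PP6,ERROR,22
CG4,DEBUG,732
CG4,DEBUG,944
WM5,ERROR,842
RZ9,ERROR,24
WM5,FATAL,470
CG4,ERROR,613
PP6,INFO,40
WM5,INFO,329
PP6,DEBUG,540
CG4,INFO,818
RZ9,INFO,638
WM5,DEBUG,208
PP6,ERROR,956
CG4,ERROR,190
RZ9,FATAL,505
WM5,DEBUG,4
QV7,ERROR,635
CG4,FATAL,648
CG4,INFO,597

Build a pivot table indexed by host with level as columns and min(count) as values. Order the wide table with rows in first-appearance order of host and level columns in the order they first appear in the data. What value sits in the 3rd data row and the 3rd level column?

With rows in first-appearance order of host, row 3 is host=QV7. level columns in first-appearance order: FATAL, ERROR, DEBUG, INFO; column 3 is DEBUG.
Long rows with host=QV7, level=DEBUG: min(267, 832, 8) = 8.

8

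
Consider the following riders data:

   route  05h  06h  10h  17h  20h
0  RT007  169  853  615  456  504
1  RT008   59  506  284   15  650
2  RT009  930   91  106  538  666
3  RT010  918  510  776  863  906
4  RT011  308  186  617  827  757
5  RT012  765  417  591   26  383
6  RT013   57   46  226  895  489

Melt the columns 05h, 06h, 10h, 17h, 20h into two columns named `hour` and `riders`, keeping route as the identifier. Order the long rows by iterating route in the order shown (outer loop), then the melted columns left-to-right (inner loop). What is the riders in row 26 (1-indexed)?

35 rows total (7 × 5). Row 26: index ⌊(26-1)/5⌋ = 5 into route → RT012; (26-1) mod 5 = 0 into the melted columns → 05h.
So row 26 is (RT012, 05h, 765); riders = 765.

765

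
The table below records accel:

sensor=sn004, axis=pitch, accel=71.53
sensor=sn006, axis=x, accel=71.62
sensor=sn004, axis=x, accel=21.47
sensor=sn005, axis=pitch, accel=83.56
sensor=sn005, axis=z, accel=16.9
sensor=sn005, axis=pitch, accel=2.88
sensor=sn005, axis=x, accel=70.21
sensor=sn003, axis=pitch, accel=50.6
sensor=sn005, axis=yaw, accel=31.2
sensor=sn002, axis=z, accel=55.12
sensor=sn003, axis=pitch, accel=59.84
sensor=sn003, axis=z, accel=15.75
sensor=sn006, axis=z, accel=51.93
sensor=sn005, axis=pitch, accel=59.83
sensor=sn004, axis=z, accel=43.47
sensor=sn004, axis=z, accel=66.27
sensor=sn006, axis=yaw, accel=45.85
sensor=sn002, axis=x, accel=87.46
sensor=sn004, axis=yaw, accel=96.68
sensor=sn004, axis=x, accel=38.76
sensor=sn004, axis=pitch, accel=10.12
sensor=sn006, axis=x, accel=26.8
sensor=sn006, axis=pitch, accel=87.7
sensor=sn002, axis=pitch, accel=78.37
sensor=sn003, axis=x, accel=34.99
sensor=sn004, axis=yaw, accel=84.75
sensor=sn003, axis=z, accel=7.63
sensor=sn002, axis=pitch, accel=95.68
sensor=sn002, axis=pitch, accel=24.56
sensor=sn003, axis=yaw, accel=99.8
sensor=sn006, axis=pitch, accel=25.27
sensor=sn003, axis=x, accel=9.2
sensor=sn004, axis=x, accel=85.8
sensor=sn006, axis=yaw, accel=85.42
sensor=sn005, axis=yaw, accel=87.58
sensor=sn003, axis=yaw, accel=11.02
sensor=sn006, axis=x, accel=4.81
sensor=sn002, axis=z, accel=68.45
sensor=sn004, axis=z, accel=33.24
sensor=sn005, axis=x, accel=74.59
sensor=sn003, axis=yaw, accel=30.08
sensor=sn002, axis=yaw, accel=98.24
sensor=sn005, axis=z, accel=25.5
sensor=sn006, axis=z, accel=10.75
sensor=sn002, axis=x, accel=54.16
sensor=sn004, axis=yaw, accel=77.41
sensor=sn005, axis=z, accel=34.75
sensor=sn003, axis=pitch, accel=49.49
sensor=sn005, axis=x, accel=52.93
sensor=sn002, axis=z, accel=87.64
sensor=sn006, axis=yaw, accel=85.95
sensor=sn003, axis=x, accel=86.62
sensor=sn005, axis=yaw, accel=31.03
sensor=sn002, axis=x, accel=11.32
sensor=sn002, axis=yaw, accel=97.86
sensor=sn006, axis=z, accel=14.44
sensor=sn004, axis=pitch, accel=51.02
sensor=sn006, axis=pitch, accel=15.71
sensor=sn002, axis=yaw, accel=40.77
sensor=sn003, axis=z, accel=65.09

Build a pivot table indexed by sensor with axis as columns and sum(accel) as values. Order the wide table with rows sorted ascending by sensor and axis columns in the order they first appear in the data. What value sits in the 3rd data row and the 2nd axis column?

With rows sorted ascending by sensor, row 3 is sensor=sn004. axis columns in first-appearance order: pitch, x, z, yaw; column 2 is x.
Long rows with sensor=sn004, axis=x: 21.47 + 38.76 + 85.8 = 146.03.

146.03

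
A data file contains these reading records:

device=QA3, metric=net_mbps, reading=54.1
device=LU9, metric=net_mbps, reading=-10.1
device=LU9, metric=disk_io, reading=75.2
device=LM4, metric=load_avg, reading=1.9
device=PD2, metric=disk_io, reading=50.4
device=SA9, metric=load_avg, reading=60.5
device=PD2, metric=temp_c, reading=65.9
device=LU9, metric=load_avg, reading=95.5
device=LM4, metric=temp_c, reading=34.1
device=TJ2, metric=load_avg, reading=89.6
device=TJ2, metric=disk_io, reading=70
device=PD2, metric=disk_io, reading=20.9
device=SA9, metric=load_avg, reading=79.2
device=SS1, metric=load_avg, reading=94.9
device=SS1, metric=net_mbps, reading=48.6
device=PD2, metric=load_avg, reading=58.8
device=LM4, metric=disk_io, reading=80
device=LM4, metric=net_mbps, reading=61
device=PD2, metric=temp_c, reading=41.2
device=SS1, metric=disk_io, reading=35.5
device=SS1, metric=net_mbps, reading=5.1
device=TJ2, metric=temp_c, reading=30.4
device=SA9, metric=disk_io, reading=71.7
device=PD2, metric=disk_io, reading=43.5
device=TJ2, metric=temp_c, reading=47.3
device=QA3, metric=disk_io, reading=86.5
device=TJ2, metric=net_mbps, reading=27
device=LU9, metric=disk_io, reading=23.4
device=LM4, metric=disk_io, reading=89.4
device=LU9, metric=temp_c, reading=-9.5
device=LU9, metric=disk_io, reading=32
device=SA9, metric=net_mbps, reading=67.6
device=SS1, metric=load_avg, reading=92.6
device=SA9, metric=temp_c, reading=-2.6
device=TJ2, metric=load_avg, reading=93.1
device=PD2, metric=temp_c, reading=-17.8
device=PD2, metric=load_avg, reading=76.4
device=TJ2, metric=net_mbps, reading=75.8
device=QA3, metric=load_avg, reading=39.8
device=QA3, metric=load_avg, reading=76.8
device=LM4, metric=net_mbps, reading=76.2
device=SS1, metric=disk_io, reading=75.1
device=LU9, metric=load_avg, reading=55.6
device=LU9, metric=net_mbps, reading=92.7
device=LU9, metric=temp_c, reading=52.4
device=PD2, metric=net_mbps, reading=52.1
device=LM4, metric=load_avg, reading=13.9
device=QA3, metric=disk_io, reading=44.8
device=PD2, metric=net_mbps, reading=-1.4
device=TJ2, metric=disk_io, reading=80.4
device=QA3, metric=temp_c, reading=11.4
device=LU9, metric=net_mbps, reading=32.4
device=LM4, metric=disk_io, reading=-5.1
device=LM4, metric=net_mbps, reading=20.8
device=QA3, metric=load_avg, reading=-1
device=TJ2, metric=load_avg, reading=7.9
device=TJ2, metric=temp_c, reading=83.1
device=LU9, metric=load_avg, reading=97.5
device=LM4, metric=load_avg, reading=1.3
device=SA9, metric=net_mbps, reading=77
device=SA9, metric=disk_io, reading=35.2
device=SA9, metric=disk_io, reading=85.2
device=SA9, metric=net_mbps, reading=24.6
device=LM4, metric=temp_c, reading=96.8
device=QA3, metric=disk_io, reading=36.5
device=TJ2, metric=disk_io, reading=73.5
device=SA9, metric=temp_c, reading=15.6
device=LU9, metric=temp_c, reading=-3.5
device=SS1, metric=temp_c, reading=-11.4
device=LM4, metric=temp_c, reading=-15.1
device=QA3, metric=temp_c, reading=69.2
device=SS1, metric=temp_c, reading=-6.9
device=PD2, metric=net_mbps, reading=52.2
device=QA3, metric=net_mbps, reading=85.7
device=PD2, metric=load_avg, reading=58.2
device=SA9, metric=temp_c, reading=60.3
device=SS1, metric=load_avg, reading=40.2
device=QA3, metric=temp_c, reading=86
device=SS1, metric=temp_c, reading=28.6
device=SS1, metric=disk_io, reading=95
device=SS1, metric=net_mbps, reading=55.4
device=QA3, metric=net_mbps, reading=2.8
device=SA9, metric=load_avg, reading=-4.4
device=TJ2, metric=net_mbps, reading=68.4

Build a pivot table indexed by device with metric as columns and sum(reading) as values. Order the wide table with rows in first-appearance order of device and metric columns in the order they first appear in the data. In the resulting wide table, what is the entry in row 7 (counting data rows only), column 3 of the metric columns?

With rows in first-appearance order of device, row 7 is device=SS1. metric columns in first-appearance order: net_mbps, disk_io, load_avg, temp_c; column 3 is load_avg.
Long rows with device=SS1, metric=load_avg: 94.9 + 92.6 + 40.2 = 227.7.

227.7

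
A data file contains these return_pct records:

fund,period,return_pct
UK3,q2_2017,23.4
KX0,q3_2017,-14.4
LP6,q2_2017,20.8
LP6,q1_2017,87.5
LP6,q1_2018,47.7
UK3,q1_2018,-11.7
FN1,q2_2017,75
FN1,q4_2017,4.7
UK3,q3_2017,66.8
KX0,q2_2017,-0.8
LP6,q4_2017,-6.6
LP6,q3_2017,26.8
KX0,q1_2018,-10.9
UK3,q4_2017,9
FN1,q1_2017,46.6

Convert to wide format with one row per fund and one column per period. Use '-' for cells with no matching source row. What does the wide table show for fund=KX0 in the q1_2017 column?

No long-format row has fund=KX0 and period=q1_2017, so the cell is -.

-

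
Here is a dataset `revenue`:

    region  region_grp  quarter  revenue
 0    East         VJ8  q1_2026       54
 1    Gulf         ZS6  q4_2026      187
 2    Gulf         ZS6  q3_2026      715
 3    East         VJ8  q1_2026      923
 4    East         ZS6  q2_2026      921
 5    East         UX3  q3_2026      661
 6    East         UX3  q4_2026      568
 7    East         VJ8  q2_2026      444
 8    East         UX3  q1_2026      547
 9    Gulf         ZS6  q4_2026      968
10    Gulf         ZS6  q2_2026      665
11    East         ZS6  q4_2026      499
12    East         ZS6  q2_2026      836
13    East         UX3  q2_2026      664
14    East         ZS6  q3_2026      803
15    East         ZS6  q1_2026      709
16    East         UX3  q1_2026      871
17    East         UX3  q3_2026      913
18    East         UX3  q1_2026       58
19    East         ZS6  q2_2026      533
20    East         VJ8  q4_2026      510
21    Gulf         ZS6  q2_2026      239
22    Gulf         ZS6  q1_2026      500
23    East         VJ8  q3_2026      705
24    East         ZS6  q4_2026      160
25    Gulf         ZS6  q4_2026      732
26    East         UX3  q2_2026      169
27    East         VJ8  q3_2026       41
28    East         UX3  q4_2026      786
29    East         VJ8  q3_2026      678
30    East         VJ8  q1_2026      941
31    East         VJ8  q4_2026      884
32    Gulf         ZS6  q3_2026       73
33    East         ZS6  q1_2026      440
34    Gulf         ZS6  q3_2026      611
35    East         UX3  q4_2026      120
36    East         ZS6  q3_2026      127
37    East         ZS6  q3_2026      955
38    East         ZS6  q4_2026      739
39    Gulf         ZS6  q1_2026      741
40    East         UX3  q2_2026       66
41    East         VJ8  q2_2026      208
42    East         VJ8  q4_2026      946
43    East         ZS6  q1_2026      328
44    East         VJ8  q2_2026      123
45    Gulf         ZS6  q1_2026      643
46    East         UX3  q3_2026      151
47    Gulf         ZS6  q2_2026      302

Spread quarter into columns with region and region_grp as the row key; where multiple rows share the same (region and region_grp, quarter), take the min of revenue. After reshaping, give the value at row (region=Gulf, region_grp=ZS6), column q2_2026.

Rows with region=Gulf, region_grp=ZS6 and quarter=q2_2026: revenue values are 665, 239, 302.
min(665, 239, 302) = 239.

239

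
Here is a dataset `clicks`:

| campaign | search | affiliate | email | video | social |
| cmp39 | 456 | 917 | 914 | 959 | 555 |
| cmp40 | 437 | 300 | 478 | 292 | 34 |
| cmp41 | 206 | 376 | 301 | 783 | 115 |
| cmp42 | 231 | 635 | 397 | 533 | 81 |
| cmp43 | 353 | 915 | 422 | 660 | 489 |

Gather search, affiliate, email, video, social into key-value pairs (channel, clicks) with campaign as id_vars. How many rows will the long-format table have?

25

5 campaign values × 5 melted columns = 25 rows.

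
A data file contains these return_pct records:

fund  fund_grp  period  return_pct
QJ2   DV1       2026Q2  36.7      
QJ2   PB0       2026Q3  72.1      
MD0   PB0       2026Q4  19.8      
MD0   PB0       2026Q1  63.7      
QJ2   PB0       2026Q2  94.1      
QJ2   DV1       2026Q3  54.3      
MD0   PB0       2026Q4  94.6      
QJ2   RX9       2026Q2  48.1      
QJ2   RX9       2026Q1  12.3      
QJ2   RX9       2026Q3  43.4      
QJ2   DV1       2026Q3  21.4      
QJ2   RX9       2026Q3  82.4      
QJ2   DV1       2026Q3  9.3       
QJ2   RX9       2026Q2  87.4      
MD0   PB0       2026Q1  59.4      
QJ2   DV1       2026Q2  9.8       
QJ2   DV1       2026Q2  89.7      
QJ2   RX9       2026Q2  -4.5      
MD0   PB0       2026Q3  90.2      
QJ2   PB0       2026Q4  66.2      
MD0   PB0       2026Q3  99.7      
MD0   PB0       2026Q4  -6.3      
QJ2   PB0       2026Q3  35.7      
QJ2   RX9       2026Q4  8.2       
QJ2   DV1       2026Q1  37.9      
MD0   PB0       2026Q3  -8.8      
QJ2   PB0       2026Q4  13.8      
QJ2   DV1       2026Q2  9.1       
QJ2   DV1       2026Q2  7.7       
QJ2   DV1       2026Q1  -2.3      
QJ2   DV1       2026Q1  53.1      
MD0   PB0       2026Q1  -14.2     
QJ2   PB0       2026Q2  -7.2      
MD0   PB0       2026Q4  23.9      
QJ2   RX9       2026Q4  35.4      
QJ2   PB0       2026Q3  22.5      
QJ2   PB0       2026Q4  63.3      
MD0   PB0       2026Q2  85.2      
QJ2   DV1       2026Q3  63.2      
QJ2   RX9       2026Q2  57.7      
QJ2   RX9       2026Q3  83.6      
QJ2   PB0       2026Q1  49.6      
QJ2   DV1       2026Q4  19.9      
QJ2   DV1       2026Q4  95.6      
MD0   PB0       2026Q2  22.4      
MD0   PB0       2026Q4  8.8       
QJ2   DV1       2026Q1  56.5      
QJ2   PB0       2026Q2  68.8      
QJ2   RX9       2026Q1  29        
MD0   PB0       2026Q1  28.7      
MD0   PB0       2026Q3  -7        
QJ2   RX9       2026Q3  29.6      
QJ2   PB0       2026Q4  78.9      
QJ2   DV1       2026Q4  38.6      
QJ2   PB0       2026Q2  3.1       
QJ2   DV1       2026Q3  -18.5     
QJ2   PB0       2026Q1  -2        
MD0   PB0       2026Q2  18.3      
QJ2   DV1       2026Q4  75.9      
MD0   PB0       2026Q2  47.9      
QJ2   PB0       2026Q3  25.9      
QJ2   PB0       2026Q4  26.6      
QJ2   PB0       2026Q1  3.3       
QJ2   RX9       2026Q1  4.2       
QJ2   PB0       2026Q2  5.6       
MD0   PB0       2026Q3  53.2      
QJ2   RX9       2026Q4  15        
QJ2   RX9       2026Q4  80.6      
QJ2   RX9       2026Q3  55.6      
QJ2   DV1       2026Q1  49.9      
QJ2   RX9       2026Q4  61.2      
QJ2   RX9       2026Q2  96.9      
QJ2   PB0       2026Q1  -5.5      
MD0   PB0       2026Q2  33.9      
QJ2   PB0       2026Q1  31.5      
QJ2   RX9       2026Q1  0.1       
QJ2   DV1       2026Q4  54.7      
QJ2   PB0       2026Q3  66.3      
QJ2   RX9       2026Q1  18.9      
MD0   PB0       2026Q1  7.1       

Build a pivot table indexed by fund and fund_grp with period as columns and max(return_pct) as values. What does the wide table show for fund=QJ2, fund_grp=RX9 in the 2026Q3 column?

Rows with fund=QJ2, fund_grp=RX9 and period=2026Q3: return_pct values are 43.4, 82.4, 83.6, 29.6, 55.6.
max(43.4, 82.4, 83.6, 29.6, 55.6) = 83.6.

83.6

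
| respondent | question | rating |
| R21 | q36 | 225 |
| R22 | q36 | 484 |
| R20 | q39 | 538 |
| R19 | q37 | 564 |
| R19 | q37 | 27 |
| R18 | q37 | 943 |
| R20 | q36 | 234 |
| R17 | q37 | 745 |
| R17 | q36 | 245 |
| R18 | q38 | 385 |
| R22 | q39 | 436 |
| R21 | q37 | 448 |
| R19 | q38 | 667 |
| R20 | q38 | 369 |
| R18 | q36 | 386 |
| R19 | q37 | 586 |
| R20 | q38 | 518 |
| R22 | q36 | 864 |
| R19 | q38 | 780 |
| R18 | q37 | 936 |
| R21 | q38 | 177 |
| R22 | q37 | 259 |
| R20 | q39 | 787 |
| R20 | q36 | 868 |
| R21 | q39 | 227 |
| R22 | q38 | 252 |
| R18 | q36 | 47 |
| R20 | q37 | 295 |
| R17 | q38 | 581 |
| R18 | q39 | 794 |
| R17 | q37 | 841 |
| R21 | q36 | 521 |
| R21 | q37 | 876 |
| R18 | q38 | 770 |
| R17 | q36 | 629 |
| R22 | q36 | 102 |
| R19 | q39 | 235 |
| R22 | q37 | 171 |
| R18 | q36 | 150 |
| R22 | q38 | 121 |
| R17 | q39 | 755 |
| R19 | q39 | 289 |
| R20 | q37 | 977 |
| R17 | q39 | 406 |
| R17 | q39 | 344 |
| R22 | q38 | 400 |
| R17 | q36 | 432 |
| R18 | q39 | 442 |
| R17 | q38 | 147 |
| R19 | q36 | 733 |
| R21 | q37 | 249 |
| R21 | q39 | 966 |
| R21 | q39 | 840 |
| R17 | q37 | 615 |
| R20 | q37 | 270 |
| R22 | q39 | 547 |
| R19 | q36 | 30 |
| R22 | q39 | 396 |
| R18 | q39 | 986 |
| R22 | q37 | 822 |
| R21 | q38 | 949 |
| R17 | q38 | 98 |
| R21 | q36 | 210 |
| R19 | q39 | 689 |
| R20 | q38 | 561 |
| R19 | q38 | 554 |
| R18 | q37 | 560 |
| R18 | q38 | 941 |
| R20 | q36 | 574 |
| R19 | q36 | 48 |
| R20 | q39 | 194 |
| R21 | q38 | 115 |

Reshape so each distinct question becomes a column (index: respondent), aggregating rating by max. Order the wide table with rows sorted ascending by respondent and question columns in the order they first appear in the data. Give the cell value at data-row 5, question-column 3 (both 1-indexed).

876

With rows sorted ascending by respondent, row 5 is respondent=R21. question columns in first-appearance order: q36, q39, q37, q38; column 3 is q37.
Long rows with respondent=R21, question=q37: max(448, 876, 249) = 876.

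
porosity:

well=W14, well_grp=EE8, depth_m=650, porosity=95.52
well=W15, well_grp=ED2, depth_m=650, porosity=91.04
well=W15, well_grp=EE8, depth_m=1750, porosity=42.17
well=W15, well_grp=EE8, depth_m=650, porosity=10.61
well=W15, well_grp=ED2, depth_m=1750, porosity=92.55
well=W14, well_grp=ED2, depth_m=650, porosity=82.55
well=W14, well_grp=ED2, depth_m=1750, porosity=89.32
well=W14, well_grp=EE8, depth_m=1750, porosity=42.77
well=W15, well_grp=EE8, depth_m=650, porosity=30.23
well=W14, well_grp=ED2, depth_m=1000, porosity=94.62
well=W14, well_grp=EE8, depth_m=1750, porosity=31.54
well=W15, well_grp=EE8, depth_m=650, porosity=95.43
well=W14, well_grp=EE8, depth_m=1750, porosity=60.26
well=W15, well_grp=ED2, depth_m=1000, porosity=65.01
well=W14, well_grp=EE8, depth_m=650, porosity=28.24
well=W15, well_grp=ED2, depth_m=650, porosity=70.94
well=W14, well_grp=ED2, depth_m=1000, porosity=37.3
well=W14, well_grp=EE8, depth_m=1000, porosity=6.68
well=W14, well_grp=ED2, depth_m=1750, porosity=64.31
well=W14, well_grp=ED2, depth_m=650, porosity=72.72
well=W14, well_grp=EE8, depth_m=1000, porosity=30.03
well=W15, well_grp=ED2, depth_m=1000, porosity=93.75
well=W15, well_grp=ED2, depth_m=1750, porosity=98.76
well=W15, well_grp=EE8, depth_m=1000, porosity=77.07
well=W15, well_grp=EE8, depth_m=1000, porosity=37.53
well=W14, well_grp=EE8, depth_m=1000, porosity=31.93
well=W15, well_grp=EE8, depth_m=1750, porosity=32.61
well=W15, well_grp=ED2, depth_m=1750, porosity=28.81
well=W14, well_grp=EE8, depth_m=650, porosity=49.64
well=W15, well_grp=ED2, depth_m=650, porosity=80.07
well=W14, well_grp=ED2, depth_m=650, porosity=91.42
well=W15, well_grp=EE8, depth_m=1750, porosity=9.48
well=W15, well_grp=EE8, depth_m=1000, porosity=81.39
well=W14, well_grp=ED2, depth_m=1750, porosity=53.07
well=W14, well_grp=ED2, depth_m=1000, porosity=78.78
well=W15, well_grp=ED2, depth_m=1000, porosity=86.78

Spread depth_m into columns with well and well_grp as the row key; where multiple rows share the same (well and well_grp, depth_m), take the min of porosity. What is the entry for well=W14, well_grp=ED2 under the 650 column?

72.72

Rows with well=W14, well_grp=ED2 and depth_m=650: porosity values are 82.55, 72.72, 91.42.
min(82.55, 72.72, 91.42) = 72.72.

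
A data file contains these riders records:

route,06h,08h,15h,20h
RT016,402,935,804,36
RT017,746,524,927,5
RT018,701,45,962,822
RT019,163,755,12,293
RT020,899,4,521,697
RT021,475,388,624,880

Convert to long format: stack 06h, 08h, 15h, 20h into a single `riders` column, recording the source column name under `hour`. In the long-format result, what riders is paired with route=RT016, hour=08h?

935

Unpivoting turns each (route, wide-column) pair into one long row.
The wide cell at row RT016, column 08h holds 935, so the long row (RT016, 08h) has riders=935.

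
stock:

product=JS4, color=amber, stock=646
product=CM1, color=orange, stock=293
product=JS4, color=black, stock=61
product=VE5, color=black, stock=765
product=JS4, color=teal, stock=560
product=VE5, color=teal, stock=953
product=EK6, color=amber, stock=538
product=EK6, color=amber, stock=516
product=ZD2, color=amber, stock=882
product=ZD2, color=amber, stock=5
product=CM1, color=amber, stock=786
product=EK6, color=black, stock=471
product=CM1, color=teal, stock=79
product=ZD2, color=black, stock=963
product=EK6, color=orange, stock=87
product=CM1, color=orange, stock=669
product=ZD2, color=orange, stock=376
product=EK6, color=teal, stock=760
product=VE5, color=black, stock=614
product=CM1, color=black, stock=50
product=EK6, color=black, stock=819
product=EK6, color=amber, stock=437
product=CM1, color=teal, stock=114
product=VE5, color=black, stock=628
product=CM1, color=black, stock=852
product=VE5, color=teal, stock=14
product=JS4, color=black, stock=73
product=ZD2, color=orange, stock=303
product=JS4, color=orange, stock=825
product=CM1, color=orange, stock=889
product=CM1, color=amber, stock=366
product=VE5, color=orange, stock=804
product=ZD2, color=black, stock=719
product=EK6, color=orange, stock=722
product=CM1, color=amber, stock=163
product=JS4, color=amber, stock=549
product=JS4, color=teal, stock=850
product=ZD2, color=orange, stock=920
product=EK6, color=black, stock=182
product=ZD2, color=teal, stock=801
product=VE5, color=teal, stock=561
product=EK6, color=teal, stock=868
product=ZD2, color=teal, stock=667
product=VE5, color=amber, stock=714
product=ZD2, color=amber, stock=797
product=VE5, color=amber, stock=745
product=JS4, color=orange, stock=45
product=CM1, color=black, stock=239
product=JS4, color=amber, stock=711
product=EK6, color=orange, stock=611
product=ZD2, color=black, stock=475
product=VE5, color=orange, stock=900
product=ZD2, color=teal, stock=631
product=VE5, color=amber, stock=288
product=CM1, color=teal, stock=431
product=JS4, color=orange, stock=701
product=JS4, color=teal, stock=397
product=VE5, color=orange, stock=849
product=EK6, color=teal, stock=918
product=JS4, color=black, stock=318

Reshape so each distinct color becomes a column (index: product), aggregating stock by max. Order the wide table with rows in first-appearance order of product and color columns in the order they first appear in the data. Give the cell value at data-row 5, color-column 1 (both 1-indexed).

With rows in first-appearance order of product, row 5 is product=ZD2. color columns in first-appearance order: amber, orange, black, teal; column 1 is amber.
Long rows with product=ZD2, color=amber: max(882, 5, 797) = 882.

882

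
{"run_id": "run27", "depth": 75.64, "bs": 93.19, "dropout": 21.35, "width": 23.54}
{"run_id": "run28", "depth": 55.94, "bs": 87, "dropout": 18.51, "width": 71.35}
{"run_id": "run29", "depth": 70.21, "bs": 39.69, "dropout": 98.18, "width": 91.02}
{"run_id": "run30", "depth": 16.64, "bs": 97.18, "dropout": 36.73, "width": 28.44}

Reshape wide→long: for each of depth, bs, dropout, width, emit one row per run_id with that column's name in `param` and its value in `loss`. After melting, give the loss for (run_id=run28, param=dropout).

18.51

Unpivoting turns each (run_id, wide-column) pair into one long row.
The wide cell at row run28, column dropout holds 18.51, so the long row (run28, dropout) has loss=18.51.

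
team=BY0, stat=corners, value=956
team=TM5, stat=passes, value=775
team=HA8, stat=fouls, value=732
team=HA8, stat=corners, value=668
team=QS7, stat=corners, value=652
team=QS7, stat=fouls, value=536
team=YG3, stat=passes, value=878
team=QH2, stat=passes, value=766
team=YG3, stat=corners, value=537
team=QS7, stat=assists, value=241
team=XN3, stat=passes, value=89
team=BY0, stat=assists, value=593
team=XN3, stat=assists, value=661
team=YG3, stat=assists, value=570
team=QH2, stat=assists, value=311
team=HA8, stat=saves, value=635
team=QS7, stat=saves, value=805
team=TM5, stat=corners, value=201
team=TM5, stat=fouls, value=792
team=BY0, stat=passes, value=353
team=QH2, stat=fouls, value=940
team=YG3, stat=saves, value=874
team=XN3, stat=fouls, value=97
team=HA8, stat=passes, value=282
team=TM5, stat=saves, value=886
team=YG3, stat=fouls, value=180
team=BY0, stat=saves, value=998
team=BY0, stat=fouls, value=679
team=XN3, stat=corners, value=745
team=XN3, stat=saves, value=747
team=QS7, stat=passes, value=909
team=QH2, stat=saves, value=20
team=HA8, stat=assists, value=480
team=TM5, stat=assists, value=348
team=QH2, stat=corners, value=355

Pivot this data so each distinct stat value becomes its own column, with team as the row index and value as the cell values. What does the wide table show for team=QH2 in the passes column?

Wide layout: rows indexed by team, columns are the 5 distinct stat values (corners, passes, fouls, assists, saves).
Cell (team=QH2, stat=passes) draws from the long row where team=QH2 and stat=passes, which has value=766.

766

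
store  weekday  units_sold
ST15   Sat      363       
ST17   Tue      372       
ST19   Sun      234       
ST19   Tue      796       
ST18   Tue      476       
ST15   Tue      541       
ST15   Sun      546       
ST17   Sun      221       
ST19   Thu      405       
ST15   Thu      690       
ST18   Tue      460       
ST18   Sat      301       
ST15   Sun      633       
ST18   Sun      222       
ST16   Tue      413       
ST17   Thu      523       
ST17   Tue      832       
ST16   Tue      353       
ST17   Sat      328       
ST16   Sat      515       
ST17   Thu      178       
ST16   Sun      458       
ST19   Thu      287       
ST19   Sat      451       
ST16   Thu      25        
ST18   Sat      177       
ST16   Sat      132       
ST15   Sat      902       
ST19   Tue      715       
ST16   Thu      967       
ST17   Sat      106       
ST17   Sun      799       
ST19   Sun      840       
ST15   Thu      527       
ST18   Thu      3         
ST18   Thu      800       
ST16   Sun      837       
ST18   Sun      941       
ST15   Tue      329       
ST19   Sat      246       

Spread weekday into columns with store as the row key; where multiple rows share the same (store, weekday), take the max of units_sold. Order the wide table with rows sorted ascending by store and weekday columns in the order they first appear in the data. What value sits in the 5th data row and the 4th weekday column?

With rows sorted ascending by store, row 5 is store=ST19. weekday columns in first-appearance order: Sat, Tue, Sun, Thu; column 4 is Thu.
Long rows with store=ST19, weekday=Thu: max(405, 287) = 405.

405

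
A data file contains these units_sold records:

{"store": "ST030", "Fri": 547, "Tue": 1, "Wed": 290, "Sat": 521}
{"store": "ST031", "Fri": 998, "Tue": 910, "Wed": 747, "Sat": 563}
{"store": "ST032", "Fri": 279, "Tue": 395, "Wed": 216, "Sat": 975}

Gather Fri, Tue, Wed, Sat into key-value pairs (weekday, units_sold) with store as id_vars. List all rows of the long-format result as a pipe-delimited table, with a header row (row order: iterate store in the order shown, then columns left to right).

Each (store, column) pair becomes one row: 3 × 4 = 12 rows.
For example, (ST030, Fri) → units_sold=547.

| store | weekday | units_sold |
| ST030 | Fri | 547 |
| ST030 | Tue | 1 |
| ST030 | Wed | 290 |
| ST030 | Sat | 521 |
| ST031 | Fri | 998 |
| ST031 | Tue | 910 |
| ST031 | Wed | 747 |
| ST031 | Sat | 563 |
| ST032 | Fri | 279 |
| ST032 | Tue | 395 |
| ST032 | Wed | 216 |
| ST032 | Sat | 975 |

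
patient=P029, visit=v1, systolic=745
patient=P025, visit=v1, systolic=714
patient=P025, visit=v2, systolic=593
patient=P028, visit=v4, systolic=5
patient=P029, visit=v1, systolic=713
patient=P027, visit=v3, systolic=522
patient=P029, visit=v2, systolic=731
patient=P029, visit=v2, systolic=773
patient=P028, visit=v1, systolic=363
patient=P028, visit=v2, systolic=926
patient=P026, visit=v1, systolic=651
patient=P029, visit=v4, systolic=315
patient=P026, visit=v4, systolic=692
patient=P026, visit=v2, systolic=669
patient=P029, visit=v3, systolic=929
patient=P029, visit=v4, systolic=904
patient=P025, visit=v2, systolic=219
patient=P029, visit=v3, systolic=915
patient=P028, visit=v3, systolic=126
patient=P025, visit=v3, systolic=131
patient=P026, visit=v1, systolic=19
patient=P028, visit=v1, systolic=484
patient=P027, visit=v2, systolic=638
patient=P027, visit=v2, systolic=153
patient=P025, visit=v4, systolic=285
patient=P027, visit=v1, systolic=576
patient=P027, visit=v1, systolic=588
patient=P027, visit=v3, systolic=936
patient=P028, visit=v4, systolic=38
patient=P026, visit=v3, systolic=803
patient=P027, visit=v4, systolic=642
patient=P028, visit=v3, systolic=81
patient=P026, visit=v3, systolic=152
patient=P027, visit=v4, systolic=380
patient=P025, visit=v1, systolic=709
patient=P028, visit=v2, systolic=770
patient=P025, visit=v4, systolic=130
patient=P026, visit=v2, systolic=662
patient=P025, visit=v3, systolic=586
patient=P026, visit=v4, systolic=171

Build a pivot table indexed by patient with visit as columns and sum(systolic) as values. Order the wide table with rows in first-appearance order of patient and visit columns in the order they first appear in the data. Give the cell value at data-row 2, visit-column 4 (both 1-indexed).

717

With rows in first-appearance order of patient, row 2 is patient=P025. visit columns in first-appearance order: v1, v2, v4, v3; column 4 is v3.
Long rows with patient=P025, visit=v3: 131 + 586 = 717.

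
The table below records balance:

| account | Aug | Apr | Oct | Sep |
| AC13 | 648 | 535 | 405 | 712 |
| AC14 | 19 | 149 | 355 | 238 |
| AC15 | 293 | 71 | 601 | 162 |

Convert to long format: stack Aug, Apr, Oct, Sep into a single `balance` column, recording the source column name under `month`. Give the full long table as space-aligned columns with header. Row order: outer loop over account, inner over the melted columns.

Each (account, column) pair becomes one row: 3 × 4 = 12 rows.
For example, (AC13, Aug) → balance=648.

account  month  balance
AC13     Aug    648    
AC13     Apr    535    
AC13     Oct    405    
AC13     Sep    712    
AC14     Aug    19     
AC14     Apr    149    
AC14     Oct    355    
AC14     Sep    238    
AC15     Aug    293    
AC15     Apr    71     
AC15     Oct    601    
AC15     Sep    162    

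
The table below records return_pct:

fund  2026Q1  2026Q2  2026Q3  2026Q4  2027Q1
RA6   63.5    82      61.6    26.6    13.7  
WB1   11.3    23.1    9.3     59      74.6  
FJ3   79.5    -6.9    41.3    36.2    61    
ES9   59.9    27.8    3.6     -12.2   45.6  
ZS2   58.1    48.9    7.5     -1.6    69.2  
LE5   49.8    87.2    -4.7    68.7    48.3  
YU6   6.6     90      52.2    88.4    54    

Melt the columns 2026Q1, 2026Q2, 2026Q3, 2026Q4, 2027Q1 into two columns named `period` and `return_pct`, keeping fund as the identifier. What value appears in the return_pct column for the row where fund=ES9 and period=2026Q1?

Unpivoting turns each (fund, wide-column) pair into one long row.
The wide cell at row ES9, column 2026Q1 holds 59.9, so the long row (ES9, 2026Q1) has return_pct=59.9.

59.9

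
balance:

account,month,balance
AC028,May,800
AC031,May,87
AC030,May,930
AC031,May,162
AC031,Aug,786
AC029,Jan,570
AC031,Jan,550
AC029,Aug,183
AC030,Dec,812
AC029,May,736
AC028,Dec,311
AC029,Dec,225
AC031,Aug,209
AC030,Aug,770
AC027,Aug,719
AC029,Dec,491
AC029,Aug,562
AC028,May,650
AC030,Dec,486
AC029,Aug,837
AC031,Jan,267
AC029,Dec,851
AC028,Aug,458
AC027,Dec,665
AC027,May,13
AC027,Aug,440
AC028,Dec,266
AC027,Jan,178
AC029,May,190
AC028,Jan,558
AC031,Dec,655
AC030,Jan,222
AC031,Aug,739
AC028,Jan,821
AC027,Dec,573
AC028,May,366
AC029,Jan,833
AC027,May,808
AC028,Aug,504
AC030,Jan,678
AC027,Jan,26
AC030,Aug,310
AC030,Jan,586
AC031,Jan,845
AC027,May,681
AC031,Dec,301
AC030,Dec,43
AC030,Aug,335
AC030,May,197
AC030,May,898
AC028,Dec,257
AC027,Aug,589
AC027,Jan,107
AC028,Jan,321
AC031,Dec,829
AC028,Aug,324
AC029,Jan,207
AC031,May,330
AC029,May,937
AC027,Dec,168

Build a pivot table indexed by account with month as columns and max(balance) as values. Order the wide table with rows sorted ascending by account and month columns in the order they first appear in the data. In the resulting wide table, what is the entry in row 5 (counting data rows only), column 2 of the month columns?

With rows sorted ascending by account, row 5 is account=AC031. month columns in first-appearance order: May, Aug, Jan, Dec; column 2 is Aug.
Long rows with account=AC031, month=Aug: max(786, 209, 739) = 786.

786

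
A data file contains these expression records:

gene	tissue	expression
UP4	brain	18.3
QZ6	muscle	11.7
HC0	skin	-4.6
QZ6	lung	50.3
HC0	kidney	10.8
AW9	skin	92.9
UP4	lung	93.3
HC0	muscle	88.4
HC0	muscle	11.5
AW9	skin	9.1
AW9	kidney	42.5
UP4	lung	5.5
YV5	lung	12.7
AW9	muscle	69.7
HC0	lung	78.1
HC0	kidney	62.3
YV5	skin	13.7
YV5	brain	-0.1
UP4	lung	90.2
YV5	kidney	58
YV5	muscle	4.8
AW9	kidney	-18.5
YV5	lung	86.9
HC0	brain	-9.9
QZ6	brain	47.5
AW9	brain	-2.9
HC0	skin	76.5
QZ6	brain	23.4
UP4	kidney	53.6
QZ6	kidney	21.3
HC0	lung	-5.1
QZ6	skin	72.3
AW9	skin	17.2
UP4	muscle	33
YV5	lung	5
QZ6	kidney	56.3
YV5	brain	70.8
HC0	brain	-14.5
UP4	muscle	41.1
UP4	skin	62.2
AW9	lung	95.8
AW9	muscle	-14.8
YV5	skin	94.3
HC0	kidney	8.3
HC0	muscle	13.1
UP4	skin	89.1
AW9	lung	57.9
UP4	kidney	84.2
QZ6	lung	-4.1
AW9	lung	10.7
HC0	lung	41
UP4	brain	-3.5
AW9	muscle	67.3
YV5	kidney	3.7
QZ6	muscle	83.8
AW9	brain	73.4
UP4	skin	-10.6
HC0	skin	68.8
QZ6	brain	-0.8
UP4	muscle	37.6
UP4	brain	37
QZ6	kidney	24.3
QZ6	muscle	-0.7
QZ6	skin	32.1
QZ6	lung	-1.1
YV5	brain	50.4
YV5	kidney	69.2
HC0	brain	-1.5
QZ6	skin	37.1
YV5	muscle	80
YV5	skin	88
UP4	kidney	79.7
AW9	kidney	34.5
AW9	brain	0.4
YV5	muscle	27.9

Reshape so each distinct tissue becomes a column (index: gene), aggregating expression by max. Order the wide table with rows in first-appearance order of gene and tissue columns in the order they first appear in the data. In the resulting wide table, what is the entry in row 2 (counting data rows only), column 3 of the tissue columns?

72.3

With rows in first-appearance order of gene, row 2 is gene=QZ6. tissue columns in first-appearance order: brain, muscle, skin, lung, kidney; column 3 is skin.
Long rows with gene=QZ6, tissue=skin: max(72.3, 32.1, 37.1) = 72.3.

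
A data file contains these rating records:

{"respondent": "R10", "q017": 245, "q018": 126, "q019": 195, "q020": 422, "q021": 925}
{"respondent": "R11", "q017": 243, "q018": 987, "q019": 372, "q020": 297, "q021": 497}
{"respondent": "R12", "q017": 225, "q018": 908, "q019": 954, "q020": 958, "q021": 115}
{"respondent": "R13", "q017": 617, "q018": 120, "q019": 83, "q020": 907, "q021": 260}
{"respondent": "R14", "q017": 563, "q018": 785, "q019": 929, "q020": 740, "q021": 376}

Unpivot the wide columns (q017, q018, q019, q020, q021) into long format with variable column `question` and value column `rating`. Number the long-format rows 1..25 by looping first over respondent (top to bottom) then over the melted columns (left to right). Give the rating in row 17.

25 rows total (5 × 5). Row 17: index ⌊(17-1)/5⌋ = 3 into respondent → R13; (17-1) mod 5 = 1 into the melted columns → q018.
So row 17 is (R13, q018, 120); rating = 120.

120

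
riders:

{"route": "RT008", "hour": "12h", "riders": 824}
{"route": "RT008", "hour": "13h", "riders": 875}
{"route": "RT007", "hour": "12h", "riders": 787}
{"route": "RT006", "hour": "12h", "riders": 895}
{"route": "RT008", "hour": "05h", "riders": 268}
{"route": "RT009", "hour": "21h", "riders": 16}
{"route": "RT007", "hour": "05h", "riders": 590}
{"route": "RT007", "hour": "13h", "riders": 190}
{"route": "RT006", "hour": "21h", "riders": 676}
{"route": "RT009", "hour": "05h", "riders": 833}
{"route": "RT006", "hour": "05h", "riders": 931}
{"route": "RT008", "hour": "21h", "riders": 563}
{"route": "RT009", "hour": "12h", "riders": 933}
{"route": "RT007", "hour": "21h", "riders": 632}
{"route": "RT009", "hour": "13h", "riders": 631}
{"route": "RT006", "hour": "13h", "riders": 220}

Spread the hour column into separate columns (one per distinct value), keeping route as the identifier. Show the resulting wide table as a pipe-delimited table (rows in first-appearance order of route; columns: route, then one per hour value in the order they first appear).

| route | 12h | 13h | 05h | 21h |
| RT008 | 824 | 875 | 268 | 563 |
| RT007 | 787 | 190 | 590 | 632 |
| RT006 | 895 | 220 | 931 | 676 |
| RT009 | 933 | 631 | 833 | 16 |

Columns: route plus the 4 distinct hour values (12h, 13h, 05h, 21h).
For example, row RT008 column 12h takes riders=824 from the long row (RT008, 12h).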